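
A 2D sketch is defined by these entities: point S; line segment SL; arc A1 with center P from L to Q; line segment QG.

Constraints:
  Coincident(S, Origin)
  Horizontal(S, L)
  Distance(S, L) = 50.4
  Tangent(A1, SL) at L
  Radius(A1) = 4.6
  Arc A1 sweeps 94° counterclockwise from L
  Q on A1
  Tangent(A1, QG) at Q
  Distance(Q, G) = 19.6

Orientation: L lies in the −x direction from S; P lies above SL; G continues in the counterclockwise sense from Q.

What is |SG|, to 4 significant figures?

53.15

S is at the origin; S and L share the same y with |SL| = 50.4 and L on the −x side, so L = (-50.40, 0.000). The tangent condition forces PL to be normal to SL, so P = L + (0, 4.6) = (-50.40, 4.600). On A1, L sits at bearing -90° from P; a 94° counterclockwise sweep puts Q at bearing 4°, so Q = P + 4.6·(cos 4°, sin 4°) = (-45.81, 4.921). A1 meets QG tangentially, so PQ is at right angles to QG, so QG runs along (−sin 4°, cos 4°); with |QG| = 19.6, G = (-47.18, 24.47). Then |SG| = |G − S| = 53.15.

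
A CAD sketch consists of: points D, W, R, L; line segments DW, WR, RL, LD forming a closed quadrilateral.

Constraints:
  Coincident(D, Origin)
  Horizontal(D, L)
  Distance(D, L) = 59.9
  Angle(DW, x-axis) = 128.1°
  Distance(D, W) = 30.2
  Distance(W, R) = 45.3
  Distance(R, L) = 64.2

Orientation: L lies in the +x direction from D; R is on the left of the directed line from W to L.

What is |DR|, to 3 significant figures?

52.8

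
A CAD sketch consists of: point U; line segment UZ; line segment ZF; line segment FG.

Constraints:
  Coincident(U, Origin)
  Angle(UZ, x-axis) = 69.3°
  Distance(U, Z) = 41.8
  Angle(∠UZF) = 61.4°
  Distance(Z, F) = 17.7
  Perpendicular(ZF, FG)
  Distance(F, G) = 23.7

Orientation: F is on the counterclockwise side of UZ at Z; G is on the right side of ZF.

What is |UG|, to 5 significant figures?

60.444

U is at the origin; UZ runs at 69.3° with length 41.8, so Z = 41.8·(cos 69.3°, sin 69.3°) = (14.775, 39.102). ∠UZF = 61.4°, so ZF runs at 69.3° + (180° − 61.4°) = 187.90° from the x-axis; with |ZF| = 17.7, F = Z + 17.7·(cos 187.90°, sin 187.90°) = (-2.7568, 36.669). ZF ⟂ FG; with |FG| = 23.7 on the right of ZF, G = F + 23.7·(-0.13744, 0.99051) = (-6.0142, 60.144). Then |UG| = |G − U| = 60.444.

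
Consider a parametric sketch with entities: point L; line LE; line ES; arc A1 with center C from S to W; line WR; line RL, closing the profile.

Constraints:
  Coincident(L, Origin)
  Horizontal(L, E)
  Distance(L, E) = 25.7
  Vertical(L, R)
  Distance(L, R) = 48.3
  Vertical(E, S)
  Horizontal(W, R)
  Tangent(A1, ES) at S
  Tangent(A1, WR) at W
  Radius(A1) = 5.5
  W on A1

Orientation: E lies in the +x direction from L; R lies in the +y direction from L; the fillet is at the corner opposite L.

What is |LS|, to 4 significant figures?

49.92

L is at the origin; LE is horizontal with |LE| = 25.7 and E on the +x side, so E = (25.70, 0.000). LR is vertical with |LR| = 48.3 and R on the +y side, so R = (0.000, 48.30). The virtual corner opposite L is at (25.70, 48.30). Tangency of A1 to ES means the radius CS is perpendicular to ES and tangency of A1 to WR means the radius CW is perpendicular to WR, with radius 5.5, so the center C sits 5.5 in from both sides at C = (20.20, 42.80). That places the tangent points at S = (25.70, 42.80) on ES and W = (20.20, 48.30) on WR. Then |LS| = |S − L| = 49.92.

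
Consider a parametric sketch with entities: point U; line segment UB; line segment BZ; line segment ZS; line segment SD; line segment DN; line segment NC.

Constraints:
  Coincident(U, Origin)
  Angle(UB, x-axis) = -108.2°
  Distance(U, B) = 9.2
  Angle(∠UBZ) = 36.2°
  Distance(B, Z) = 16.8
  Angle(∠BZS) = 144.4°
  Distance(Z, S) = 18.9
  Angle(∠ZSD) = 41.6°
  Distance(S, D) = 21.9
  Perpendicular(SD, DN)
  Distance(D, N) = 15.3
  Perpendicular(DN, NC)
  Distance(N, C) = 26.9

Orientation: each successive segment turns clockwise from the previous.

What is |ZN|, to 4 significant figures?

8.240

∠ZSD = 41.6° gives SD at -66.00° from the x-axis; with |SD| = 21.9, D = (6.557, 5.247). SD is perpendicular to DN, so DN runs at -156.0°; with |DN| = 15.3, N = (-7.420, -0.9764). Then |ZN| = |N − Z| = 8.240.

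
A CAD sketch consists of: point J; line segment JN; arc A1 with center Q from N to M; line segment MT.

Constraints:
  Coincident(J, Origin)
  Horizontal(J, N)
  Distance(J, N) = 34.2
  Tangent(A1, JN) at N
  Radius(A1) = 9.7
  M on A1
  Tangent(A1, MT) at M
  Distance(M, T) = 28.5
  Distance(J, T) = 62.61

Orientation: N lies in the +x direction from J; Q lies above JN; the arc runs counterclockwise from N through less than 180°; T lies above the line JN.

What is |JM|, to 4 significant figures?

43.77

Checks: ∠(QN, NJ) = 90.00° ✓; |QM| = 9.700 ✓; ∠(QM, MT) = 90.00° ✓; |MT| = 28.50 ✓; |JT| = 62.61 ✓.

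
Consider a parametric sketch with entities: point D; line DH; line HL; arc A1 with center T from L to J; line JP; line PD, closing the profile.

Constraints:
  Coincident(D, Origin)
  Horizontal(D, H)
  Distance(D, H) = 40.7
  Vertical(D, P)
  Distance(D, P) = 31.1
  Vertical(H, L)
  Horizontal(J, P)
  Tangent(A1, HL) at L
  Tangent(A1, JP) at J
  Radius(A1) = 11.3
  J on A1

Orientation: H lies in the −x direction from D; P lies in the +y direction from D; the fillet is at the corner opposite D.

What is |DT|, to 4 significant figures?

35.45

D is at the origin; D and H share the same y with |DH| = 40.7 and H on the −x side, so H = (-40.70, 0.000). DP is vertical with |DP| = 31.1 and P on the +y side, so P = (0.000, 31.10). The virtual corner opposite D is at (-40.70, 31.10). The tangent condition forces TL to be normal to HL and since A1 is tangent to JP there, TJ ⟂ JP, with radius 11.3, so the center T sits 11.3 in from both sides at T = (-29.40, 19.80). Then |DT| = |T − D| = 35.45.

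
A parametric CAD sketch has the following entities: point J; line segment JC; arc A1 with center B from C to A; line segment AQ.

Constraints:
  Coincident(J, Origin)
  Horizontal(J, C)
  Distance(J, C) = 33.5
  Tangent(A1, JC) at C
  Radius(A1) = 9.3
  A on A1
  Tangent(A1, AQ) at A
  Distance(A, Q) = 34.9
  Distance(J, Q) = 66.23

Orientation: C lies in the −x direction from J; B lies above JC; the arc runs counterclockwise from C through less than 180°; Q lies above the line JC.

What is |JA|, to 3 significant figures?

31.7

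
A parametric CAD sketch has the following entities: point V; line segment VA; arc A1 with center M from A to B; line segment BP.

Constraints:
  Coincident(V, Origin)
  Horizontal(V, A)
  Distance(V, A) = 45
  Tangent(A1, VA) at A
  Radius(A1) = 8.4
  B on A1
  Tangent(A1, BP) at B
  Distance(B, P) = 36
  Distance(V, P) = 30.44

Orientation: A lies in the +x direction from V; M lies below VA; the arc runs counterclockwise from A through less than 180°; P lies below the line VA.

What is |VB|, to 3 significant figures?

39.2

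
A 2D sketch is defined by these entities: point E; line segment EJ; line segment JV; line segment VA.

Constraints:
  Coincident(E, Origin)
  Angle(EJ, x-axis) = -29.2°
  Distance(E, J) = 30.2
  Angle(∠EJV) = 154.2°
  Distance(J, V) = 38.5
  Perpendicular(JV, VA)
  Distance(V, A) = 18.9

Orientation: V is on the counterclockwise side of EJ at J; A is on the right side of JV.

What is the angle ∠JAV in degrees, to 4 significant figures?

63.85°

E is at the origin; EJ runs at -29.2° with length 30.2, so J = 30.2·(cos -29.2°, sin -29.2°) = (26.36, -14.73). ∠EJV = 154.2°, so JV runs at -29.2° + (180° − 154.2°) = -3.400° from the x-axis; with |JV| = 38.5, V = J + 38.5·(cos -3.400°, sin -3.400°) = (64.79, -17.02). JV is perpendicular to VA; with |VA| = 18.9 on the right of JV, A = V + 18.9·(-0.05931, -0.9982) = (63.67, -35.88). Then cos ∠JAV = AJ·AV / (|AJ||AV|), giving 63.85°.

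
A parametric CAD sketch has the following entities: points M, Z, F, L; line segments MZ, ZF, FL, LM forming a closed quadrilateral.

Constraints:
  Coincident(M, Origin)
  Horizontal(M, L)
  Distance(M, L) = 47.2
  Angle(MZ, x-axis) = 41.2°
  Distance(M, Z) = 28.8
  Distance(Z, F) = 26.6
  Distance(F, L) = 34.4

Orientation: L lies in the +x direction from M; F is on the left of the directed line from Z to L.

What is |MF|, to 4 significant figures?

55.32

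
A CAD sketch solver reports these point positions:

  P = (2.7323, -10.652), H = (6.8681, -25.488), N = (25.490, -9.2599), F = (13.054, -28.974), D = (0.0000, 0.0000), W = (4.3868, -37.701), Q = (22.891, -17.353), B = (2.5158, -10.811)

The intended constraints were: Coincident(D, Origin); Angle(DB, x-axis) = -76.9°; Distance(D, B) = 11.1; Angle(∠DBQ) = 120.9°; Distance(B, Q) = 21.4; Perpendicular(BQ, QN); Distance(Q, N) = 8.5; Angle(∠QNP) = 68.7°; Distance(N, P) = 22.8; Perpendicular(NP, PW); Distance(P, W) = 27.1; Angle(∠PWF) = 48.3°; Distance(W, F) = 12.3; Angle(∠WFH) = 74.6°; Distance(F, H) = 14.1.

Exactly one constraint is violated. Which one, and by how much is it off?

Distance(F, H) = 14.1 — off by 7.00.

D = (0.00, 0.00) ✓; DB at -76.90° ✓; |DB| = 11.10 ✓; ∠DBQ = 120.9° ✓; |BQ| = 21.40 ✓; ∠(BQ, QN) = 90.00° ✓; |QN| = 8.500 ✓; ∠QNP = 68.70° ✓; |NP| = 22.80 ✓; ∠(NP, PW) = 90.00° ✓; |PW| = 27.10 ✓; ∠PWF = 48.30° ✓; |WF| = 12.30 ✓; ∠WFH = 74.60° ✓; |FH| = 7.101 ✗.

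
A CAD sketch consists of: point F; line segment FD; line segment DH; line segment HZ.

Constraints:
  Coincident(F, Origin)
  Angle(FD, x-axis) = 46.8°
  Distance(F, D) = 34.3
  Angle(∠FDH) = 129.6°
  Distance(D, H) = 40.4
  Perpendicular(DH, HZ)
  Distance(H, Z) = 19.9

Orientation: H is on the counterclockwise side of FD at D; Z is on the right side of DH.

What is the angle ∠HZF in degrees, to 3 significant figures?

53.3°

F is at the origin; FD runs at 46.8° with length 34.3, so D = 34.3·(cos 46.8°, sin 46.8°) = (23.5, 25.0). ∠FDH = 129.6°, so DH runs at 46.8° + (180° − 129.6°) = 97.2° from the x-axis; with |DH| = 40.4, H = D + 40.4·(cos 97.2°, sin 97.2°) = (18.4, 65.1). DH ⟂ HZ; with |HZ| = 19.9 on the right of DH, Z = H + 19.9·(0.992, 0.125) = (38.2, 67.6). Then cos ∠HZF = ZH·ZF / (|ZH||ZF|), giving 53.3°.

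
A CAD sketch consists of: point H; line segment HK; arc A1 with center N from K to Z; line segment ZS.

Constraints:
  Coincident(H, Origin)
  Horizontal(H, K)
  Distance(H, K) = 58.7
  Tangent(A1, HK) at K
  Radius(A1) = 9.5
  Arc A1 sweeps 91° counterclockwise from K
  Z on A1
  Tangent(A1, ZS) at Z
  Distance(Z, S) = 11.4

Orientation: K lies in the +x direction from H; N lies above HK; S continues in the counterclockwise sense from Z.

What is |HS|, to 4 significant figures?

71.19

H is at the origin; HK is horizontal with |HK| = 58.7 and K on the +x side, so K = (58.70, 0.000). Tangency of A1 to HK means the radius NK is perpendicular to HK, so N = K + (0, 9.5) = (58.70, 9.500). On A1, K sits at bearing -90° from N; a 91° counterclockwise sweep puts Z at bearing 1°, so Z = N + 9.5·(cos 1°, sin 1°) = (68.20, 9.666). The tangent condition forces NZ to be normal to ZS, so ZS runs along (−sin 1°, cos 1°); with |ZS| = 11.4, S = (68.00, 21.06). Then |HS| = |S − H| = 71.19.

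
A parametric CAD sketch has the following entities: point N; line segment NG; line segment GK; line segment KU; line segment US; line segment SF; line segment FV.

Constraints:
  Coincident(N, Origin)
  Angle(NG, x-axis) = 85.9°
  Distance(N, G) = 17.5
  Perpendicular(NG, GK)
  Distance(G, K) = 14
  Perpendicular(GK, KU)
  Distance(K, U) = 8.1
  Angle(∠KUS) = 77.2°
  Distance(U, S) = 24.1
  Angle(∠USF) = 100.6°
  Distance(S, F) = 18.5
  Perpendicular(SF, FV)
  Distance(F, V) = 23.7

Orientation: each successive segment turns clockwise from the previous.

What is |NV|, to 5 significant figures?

35.582

N is at the origin; NG runs at 85.9° with length 17.5, so G = (1.2512, 17.455). NG ⟂ GK, so GK runs at -4.1000°; with |GK| = 14.0, K = (15.215, 16.454). GK is perpendicular to KU, so KU runs at -94.100°; with |KU| = 8.1, U = (14.636, 8.3750). ∠KUS = 77.2° gives US at 163.10° from the x-axis; with |US| = 24.1, S = (-8.4230, 15.381). ∠USF = 100.6° gives SF at 83.700° from the x-axis; with |SF| = 18.5, F = (-6.3929, 33.769). The perpendicularity gives FV at right angles to SF, so FV runs at -6.3000°; with |FV| = 23.7, V = (17.164, 31.168). Then |NV| = |V − N| = 35.582.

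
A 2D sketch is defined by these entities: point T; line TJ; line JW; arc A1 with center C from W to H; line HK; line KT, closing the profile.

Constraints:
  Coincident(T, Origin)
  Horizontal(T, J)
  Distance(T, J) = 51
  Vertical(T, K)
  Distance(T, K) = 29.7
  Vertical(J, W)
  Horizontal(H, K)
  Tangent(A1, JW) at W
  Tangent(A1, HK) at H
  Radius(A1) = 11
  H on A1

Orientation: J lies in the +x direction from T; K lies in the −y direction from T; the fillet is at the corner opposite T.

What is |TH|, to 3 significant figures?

49.8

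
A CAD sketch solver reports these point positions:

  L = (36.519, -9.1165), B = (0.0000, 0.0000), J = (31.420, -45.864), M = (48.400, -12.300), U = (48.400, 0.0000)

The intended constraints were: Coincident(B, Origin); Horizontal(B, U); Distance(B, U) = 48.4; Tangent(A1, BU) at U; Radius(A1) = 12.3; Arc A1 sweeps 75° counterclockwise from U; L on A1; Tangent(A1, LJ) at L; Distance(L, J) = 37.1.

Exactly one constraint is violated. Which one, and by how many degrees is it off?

Tangent(A1, LJ) at L — off by 7.10°.

B = (0.00, 0.00) ✓; B.y = 0.00, U.y = 0.00 ✓; |BU| = 48.40 ✓; ∠(MU, UB) = 90.00° ✓; |MU| = 12.30 ✓; bearing(M→L) − bearing(M→U) = 75.00° ✓; |ML| = 12.30 ✓; ∠(ML, LJ) = 82.90° ✗; |LJ| = 37.10 ✓.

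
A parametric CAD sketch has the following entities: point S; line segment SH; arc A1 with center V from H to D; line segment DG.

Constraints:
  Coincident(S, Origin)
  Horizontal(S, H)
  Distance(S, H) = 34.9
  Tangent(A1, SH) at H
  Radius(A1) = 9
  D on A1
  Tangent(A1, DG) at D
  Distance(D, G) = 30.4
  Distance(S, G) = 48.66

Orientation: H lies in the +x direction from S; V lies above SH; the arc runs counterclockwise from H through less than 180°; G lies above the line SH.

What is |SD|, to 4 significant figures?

44.80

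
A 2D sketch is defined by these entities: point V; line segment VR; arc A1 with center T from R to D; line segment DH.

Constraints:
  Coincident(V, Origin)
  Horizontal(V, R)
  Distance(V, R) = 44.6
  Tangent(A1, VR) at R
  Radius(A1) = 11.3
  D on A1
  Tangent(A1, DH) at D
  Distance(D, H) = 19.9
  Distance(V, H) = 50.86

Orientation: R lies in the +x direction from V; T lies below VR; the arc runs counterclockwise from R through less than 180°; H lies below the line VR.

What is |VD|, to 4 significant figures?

36.44

V is at the origin; V and R share the same y with |VR| = 44.6 and R on the +x side, so R = (44.60, 0.000). Tangency of A1 to VR means the radius TR is perpendicular to VR, so T = R + (0, -11.3) = (44.60, -11.30). Since TD ⟂ DH (tangency), |TH| = √(11.3² + 19.9²) = 22.88 regardless of where D sits on A1. So H lies on both circle(V, 50.86) and circle(T, 22.88); the below-VR intersection is H = (38.41, -33.33). D is the foot of the tangent from H: D = (33.63, -14.02).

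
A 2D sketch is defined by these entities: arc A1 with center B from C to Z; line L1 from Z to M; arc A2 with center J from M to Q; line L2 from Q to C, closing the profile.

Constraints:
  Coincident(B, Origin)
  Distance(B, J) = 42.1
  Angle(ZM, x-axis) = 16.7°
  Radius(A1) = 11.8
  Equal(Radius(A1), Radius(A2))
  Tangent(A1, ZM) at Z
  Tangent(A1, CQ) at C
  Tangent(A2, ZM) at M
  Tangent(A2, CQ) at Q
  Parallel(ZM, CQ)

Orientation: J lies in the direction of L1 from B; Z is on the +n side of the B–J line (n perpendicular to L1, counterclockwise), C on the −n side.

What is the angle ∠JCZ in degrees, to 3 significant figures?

74.3°

B is at the origin and J lies 42.1 along u from B, so J = 42.1·u = (40.3, 12.1). Tangency of A1 to both parallel lines with radius 11.8 puts Z and C at B ± 11.8·n: Z = (-3.39, 11.3), C = (3.39, -11.3). Then cos ∠JCZ = CJ·CZ / (|CJ||CZ|), giving 74.3°.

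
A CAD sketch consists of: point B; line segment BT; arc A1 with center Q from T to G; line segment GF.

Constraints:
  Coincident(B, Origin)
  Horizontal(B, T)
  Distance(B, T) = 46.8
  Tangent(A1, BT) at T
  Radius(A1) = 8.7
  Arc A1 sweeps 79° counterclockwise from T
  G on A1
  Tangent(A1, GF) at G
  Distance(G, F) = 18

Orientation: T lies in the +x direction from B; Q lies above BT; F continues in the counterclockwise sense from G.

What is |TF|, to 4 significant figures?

27.46

B is at the origin; B and T share the same y with |BT| = 46.8 and T on the +x side, so T = (46.80, 0.000). Since A1 is tangent to BT there, QT ⟂ BT, so Q = T + (0, 8.7) = (46.80, 8.700). On A1, T sits at bearing -90° from Q; a 79° counterclockwise sweep puts G at bearing -11°, so G = Q + 8.7·(cos -11°, sin -11°) = (55.34, 7.040). Since A1 is tangent to GF there, QG ⟂ GF, so GF runs along (−sin -11°, cos -11°); with |GF| = 18.0, F = (58.77, 24.71). Then |TF| = |F − T| = 27.46.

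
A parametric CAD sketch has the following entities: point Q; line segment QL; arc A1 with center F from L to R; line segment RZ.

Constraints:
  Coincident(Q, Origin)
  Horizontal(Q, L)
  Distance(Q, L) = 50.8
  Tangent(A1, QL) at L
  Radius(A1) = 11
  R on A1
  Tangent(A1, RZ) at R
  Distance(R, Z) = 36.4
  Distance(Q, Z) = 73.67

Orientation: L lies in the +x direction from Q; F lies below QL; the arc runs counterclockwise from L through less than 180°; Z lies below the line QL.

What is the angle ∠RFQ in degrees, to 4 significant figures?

35.70°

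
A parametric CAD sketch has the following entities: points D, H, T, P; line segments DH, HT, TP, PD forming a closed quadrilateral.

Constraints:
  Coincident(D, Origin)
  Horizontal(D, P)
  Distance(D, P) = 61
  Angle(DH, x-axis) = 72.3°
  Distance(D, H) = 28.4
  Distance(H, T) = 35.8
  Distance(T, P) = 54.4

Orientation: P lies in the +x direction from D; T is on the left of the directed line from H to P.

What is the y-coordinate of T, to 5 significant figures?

48.841

D is at the origin; D and P share the same y with |DP| = 61.0 and P in +x, so P = (61.0, 0). DH runs at 72.3° with |DH| = 28.4, so H = (8.6345, 27.056). T is determined by |HT| = 35.8 and |TP| = 54.4 together: it lies at the intersection of circle(H, 35.8) and circle(P, 54.4). With |HP| = 58.942, the foot of the radical line on HP is 15.239 from H and the perpendicular offset is √(35.8² − 15.239²) = 32.395. Taking the left-of-HP solution: T = (37.043, 48.841).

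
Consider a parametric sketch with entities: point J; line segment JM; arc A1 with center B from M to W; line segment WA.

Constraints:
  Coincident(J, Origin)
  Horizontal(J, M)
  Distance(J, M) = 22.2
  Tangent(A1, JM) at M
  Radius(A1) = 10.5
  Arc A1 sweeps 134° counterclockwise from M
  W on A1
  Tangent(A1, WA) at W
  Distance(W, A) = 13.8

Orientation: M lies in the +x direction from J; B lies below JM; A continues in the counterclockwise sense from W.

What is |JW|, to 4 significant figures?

23.05

J is at the origin; JM is horizontal with |JM| = 22.2 and M on the +x side, so M = (22.20, 0.000). A1 meets JM tangentially, so BM is at right angles to JM, so B = M + (0, -10.5) = (22.20, -10.50). On A1, M sits at bearing 90° from B; a 134° counterclockwise sweep puts W at bearing 224°, so W = B + 10.5·(cos 224°, sin 224°) = (14.65, -17.79). Then |JW| = |W − J| = 23.05.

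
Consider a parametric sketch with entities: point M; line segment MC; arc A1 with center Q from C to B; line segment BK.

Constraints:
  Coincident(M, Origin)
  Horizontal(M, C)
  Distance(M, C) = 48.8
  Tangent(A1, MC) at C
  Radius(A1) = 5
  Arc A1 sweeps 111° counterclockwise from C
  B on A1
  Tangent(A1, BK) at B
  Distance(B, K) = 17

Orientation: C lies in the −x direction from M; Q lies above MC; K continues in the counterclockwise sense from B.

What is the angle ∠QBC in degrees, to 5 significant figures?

34.500°

M is at the origin; MC is horizontal with |MC| = 48.8 and C on the −x side, so C = (-48.800, 0.0000). The tangent condition forces QC to be normal to MC, so Q = C + (0, 5) = (-48.800, 5.0000). On A1, C sits at bearing -90° from Q; a 111° counterclockwise sweep puts B at bearing 21°, so B = Q + 5.0·(cos 21°, sin 21°) = (-44.132, 6.7918). Then cos ∠QBC = BQ·BC / (|BQ||BC|), giving 34.500°.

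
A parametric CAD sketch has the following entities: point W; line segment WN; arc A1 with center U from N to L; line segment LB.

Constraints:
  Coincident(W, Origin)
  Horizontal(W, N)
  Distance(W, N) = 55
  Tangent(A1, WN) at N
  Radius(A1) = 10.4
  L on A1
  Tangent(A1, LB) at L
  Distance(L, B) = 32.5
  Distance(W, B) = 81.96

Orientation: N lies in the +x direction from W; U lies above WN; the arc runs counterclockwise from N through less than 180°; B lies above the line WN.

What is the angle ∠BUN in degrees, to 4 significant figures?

151.4°

W is at the origin; WN is horizontal with |WN| = 55.0 and N on the +x side, so N = (55.00, 0.000). Tangency of A1 to WN means the radius UN is perpendicular to WN, so U = N + (0, 10.4) = (55.00, 10.40). Since UL ⟂ LB (tangency), |UB| = √(10.4² + 32.5²) = 34.12 regardless of where L sits on A1. So B lies on both circle(W, 81.96) and circle(U, 34.12); the above-WN intersection is B = (71.33, 40.36). L is the foot of the tangent from B: L = (65.21, 8.442).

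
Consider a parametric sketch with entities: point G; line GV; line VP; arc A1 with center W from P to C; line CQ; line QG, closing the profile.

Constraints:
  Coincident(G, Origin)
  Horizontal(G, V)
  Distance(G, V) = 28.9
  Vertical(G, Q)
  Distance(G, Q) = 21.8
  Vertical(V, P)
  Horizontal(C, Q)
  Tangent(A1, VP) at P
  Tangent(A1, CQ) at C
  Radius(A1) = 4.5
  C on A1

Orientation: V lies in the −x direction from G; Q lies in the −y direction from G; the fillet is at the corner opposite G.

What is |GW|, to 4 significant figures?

29.91

G is at the origin; G and V share the same y with |GV| = 28.9 and V on the −x side, so V = (-28.90, 0.000). G and Q share the same x with |GQ| = 21.8 and Q on the −y side, so Q = (0.000, -21.80). The virtual corner opposite G is at (-28.90, -21.80). The tangent condition forces WP to be normal to VP and since A1 is tangent to CQ there, WC ⟂ CQ, with radius 4.5, so the center W sits 4.5 in from both sides at W = (-24.40, -17.30). Then |GW| = |W − G| = 29.91.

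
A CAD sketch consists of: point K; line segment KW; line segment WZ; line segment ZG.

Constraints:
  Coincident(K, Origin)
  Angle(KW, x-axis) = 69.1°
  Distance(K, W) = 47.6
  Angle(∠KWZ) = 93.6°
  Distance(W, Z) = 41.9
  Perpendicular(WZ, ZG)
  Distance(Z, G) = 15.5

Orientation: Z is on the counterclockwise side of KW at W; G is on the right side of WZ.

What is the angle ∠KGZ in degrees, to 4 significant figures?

35.47°

K is at the origin; KW runs at 69.1° with length 47.6, so W = 47.6·(cos 69.1°, sin 69.1°) = (16.98, 44.47). ∠KWZ = 93.6°, so WZ runs at 69.1° + (180° − 93.6°) = 155.5° from the x-axis; with |WZ| = 41.9, Z = W + 41.9·(cos 155.5°, sin 155.5°) = (-21.15, 61.84). The perpendicularity gives ZG at right angles to WZ; with |ZG| = 15.5 on the right of WZ, G = Z + 15.5·(0.4147, 0.9100) = (-14.72, 75.95). Then cos ∠KGZ = GK·GZ / (|GK||GZ|), giving 35.47°.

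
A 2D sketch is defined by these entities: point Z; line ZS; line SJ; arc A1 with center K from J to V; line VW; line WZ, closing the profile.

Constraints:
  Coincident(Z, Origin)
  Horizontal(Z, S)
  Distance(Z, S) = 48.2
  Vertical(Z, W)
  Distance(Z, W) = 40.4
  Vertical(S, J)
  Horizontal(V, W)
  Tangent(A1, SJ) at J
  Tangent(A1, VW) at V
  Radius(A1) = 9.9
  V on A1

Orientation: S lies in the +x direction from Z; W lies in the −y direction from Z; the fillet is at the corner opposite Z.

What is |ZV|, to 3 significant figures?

55.7

Z is at the origin; ZS is horizontal with |ZS| = 48.2 and S on the +x side, so S = (48.2, 0.00). ZW is vertical with |ZW| = 40.4 and W on the −y side, so W = (0.00, -40.4). The virtual corner opposite Z is at (48.2, -40.4). The tangent condition forces KJ to be normal to SJ and A1 meets VW tangentially, so KV is at right angles to VW, with radius 9.9, so the center K sits 9.9 in from both sides at K = (38.3, -30.5). That places the tangent points at J = (48.2, -30.5) on SJ and V = (38.3, -40.4) on VW. Then |ZV| = |V − Z| = 55.7.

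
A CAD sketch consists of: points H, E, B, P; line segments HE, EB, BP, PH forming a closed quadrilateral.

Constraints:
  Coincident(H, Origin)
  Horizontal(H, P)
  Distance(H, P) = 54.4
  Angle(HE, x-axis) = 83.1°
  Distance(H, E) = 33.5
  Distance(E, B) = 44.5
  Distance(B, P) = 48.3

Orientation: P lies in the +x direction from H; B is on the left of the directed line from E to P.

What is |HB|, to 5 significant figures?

66.295

H is at the origin; H and P share the same y with |HP| = 54.4 and P in +x, so P = (54.4, 0). HE runs at 83.1° with |HE| = 33.5, so E = (4.0246, 33.257). B is determined by |EB| = 44.5 and |BP| = 48.3 together: it lies at the intersection of circle(E, 44.5) and circle(P, 48.3). With |EP| = 60.363, the foot of the radical line on EP is 27.261 from E and the perpendicular offset is √(44.5² − 27.261²) = 35.172. Taking the left-of-EP solution: B = (46.153, 47.591).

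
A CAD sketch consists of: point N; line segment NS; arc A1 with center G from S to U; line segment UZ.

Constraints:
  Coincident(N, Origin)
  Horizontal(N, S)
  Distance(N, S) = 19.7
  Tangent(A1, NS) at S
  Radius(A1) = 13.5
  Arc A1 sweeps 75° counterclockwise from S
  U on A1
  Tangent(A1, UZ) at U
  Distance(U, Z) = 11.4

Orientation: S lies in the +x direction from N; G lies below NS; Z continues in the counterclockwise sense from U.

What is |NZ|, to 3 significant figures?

21.3

On A1, S sits at bearing 90° from G; a 75° counterclockwise sweep puts U at bearing 165°, so U = G + 13.5·(cos 165°, sin 165°) = (6.66, -10.0). Tangency of A1 to UZ means the radius GU is perpendicular to UZ, so UZ runs along (−sin 165°, cos 165°); with |UZ| = 11.4, Z = (3.71, -21.0). Then |NZ| = |Z − N| = 21.3.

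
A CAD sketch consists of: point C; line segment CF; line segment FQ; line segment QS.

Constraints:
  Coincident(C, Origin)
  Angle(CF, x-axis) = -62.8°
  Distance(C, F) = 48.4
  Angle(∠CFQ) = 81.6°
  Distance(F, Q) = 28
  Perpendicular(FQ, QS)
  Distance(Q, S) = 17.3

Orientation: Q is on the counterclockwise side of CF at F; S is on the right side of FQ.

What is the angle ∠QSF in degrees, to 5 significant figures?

58.290°

C is at the origin; CF runs at -62.8° with length 48.4, so F = 48.4·(cos -62.8°, sin -62.8°) = (22.124, -43.048). ∠CFQ = 81.6°, so FQ runs at -62.8° + (180° − 81.6°) = 35.600° from the x-axis; with |FQ| = 28.0, Q = F + 28.0·(cos 35.600°, sin 35.600°) = (44.890, -26.748). The perpendicularity gives QS at right angles to FQ; with |QS| = 17.3 on the right of FQ, S = Q + 17.3·(0.58212, -0.81310) = (54.961, -40.815). Then cos ∠QSF = SQ·SF / (|SQ||SF|), giving 58.290°.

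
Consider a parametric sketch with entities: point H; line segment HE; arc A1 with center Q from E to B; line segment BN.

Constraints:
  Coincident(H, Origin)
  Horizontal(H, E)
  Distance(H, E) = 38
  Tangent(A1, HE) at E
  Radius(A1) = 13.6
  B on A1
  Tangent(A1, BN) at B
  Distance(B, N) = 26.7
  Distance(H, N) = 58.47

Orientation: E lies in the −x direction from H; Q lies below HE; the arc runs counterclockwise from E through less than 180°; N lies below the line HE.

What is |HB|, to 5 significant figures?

53.916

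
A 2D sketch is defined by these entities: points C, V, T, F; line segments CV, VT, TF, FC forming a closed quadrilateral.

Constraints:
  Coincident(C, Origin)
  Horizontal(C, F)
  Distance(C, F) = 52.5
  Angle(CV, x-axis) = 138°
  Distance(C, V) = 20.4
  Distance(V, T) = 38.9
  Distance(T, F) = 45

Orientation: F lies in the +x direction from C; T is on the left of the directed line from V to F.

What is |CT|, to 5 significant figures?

36.617

C is at the origin; C and F share the same y with |CF| = 52.5 and F in +x, so F = (52.5, 0). CV runs at 138.0° with |CV| = 20.4, so V = (-15.160, 13.650). T is determined by |VT| = 38.9 and |TF| = 45.0 together: it lies at the intersection of circle(V, 38.9) and circle(F, 45.0). With |VF| = 69.023, the foot of the radical line on VF is 30.804 from V and the perpendicular offset is √(38.9² − 30.804²) = 23.755. Taking the left-of-VF solution: T = (19.734, 30.844).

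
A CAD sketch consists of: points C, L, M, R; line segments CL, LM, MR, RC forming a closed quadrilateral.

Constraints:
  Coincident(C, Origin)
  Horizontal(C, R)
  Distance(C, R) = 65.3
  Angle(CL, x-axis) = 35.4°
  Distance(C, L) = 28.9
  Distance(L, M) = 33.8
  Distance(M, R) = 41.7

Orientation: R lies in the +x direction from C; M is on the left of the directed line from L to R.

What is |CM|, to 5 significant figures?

62.646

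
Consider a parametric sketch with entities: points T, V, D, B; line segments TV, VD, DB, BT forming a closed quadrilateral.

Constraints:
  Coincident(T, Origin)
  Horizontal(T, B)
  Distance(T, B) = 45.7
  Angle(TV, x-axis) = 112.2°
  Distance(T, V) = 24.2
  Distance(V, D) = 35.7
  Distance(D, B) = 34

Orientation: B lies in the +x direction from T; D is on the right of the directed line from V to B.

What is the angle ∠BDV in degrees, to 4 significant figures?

116.4°

Checks: |TB| = 45.70 ✓; |TV| = 24.20 ✓; |VD| = 35.70 ✓; |DB| = 34.00 ✓.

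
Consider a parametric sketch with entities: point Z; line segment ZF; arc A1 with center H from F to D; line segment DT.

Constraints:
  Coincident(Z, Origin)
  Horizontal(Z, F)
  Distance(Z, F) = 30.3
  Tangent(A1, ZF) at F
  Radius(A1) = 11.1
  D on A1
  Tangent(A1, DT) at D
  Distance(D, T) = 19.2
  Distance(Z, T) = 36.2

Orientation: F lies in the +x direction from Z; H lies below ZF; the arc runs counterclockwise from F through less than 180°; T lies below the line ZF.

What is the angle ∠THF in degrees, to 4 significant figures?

150.9°

Checks: |ZF| = 30.30 ✓; ∠(HF, FZ) = 90.00° ✓; |HD| = 11.10 ✓; ∠(HD, DT) = 90.00° ✓; |DT| = 19.20 ✓; |ZT| = 36.20 ✓.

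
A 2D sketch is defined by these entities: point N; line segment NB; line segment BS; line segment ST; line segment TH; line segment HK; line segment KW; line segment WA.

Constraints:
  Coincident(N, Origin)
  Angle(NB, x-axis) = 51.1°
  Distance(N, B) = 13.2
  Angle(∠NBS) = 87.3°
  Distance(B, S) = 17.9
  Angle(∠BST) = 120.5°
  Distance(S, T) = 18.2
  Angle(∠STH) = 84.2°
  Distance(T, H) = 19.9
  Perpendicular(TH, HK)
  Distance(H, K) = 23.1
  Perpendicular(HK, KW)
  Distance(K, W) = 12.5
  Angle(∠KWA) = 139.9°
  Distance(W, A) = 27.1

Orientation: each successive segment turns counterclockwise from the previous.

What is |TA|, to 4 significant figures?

14.48

N is at the origin; NB runs at 51.1° with length 13.2, so B = (8.289, 10.27). ∠NBS = 87.3° gives BS at 143.8° from the x-axis; with |BS| = 17.9, S = (-6.155, 20.84). ∠BST = 120.5° gives ST at -156.7° from the x-axis; with |ST| = 18.2, T = (-22.87, 13.65). ∠STH = 84.2° gives TH at -60.90° from the x-axis; with |TH| = 19.9, H = (-13.19, -3.742). The perpendicularity gives HK at right angles to TH, so HK runs at 29.10°; with |HK| = 23.1, K = (6.991, 7.492). HK is perpendicular to KW, so KW runs at 119.1°; with |KW| = 12.5, W = (0.9118, 18.41). ∠KWA = 139.9° gives WA at 159.2° from the x-axis; with |WA| = 27.1, A = (-24.42, 28.04). Then |TA| = |A − T| = 14.48.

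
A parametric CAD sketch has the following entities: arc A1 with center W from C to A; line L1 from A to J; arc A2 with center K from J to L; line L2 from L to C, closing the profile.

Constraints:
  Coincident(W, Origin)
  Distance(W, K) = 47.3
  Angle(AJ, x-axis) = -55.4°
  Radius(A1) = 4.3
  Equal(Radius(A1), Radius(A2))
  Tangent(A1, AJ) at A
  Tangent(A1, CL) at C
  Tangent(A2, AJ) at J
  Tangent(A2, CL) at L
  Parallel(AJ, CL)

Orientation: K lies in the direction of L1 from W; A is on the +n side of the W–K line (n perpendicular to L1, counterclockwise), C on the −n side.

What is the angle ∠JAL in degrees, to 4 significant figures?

10.30°

Tangency of A1 to both parallel lines with radius 4.3 puts A and C at W ± 4.3·n: A = (3.539, 2.442), C = (-3.539, -2.442). Equal radii place J and L the same way about K: J = K + 4.3·n = (30.40, -36.49), L = K − 4.3·n = (23.32, -41.38). Then cos ∠JAL = AJ·AL / (|AJ||AL|), giving 10.30°.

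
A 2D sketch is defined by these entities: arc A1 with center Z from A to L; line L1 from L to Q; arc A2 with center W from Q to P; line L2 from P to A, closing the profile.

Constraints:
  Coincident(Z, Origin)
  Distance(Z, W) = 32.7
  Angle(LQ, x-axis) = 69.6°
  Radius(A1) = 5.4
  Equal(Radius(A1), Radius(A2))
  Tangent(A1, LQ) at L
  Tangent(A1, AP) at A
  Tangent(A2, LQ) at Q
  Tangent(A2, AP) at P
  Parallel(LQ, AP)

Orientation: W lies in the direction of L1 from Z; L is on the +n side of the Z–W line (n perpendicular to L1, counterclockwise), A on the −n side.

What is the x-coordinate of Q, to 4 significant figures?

6.337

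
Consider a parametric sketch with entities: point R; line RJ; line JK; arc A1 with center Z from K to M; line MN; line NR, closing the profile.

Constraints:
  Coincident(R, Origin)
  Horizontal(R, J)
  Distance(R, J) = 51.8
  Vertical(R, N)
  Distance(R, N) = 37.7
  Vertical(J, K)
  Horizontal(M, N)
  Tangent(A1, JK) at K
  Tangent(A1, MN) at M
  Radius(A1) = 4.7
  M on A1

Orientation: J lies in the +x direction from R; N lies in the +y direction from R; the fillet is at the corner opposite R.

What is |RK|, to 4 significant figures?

61.42

R is at the origin; R and J share the same y with |RJ| = 51.8 and J on the +x side, so J = (51.80, 0.000). R and N share the same x with |RN| = 37.7 and N on the +y side, so N = (0.000, 37.70). The virtual corner opposite R is at (51.80, 37.70). Tangency of A1 to JK means the radius ZK is perpendicular to JK and A1 meets MN tangentially, so ZM is at right angles to MN, with radius 4.7, so the center Z sits 4.7 in from both sides at Z = (47.10, 33.00). That places the tangent points at K = (51.80, 33.00) on JK and M = (47.10, 37.70) on MN. Then |RK| = |K − R| = 61.42.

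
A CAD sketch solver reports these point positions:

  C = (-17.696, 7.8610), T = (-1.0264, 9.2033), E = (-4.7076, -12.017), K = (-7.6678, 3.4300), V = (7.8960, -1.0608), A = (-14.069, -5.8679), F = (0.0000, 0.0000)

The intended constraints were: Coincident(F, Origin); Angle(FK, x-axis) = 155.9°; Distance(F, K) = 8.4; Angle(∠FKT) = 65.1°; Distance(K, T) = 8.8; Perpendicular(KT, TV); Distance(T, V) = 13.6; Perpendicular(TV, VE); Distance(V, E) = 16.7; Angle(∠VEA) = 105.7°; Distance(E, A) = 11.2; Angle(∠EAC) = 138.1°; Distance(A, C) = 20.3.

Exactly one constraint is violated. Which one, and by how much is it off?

Distance(A, C) = 20.3 — off by 6.10.

F = (0.00, 0.00) ✓; FK at 155.9° ✓; |FK| = 8.400 ✓; ∠FKT = 65.10° ✓; |KT| = 8.800 ✓; ∠(KT, TV) = 90.00° ✓; |TV| = 13.60 ✓; ∠(TV, VE) = 90.00° ✓; |VE| = 16.70 ✓; ∠VEA = 105.7° ✓; |EA| = 11.20 ✓; ∠EAC = 138.1° ✓; |AC| = 14.20 ✗.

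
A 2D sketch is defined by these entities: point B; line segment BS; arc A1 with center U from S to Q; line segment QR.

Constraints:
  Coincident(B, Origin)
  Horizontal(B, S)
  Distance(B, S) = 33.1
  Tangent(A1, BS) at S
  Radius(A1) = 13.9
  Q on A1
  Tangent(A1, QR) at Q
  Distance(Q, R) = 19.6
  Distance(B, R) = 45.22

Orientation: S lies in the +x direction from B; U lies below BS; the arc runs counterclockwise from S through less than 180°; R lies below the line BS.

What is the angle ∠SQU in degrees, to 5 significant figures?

35.746°

Checks: |US| = 13.90 ✓; |UQ| = 13.90 ✓; ∠(UQ, QR) = 90.00° ✓; |QR| = 19.60 ✓; |BR| = 45.22 ✓.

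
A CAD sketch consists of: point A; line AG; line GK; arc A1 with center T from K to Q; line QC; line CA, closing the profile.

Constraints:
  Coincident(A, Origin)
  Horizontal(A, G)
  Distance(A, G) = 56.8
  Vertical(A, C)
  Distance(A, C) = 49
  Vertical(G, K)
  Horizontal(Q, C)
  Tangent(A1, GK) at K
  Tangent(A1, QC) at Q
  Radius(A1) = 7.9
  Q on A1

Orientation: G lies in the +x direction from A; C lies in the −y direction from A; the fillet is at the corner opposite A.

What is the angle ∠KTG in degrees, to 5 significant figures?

79.120°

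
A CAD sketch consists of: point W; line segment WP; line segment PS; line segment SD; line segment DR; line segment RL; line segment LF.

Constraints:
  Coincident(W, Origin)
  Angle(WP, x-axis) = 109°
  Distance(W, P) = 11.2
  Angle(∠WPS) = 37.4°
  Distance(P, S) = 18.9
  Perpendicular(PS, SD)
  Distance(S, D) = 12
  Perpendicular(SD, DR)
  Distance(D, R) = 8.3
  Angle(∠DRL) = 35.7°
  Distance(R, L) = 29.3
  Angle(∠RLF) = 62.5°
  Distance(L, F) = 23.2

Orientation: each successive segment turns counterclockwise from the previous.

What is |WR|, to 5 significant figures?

5.4691

W is at the origin; WP runs at 109.0° with length 11.2, so P = (-3.6464, 10.590). ∠WPS = 37.4° gives PS at -108.40° from the x-axis; with |PS| = 18.9, S = (-9.6121, -7.3439). The perpendicularity gives SD at right angles to PS, so SD runs at -18.400°; with |SD| = 12.0, D = (1.7744, -11.132). SD ⟂ DR, so DR runs at 71.600°; with |DR| = 8.3, R = (4.3943, -3.2561). Then |WR| = |R − W| = 5.4691.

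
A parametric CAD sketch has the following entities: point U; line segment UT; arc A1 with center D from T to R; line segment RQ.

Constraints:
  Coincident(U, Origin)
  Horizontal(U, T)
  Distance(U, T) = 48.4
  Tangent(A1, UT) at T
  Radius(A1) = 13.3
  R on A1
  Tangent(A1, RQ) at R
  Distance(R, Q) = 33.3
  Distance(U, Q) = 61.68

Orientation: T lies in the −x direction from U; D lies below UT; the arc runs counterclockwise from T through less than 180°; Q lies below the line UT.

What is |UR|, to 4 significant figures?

62.74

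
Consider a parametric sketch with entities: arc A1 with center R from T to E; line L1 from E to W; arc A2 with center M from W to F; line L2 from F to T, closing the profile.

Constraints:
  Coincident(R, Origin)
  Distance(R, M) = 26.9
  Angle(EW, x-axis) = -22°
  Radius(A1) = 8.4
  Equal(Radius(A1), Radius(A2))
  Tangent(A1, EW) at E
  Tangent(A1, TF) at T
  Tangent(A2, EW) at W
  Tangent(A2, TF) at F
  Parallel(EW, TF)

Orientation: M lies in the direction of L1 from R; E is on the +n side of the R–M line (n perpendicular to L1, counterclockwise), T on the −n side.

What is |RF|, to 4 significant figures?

28.18

The slot axis is L1's direction at -22.0°, so u = (cos -22.0°, sin -22.0°) = (0.9272, -0.3746) and n = (−sin -22.0°, cos -22.0°) = (0.3746, 0.9272). R is at the origin and M lies 26.9 along u from R, so M = 26.9·u = (24.94, -10.08). Tangency of A1 to both parallel lines with radius 8.4 puts E and T at R ± 8.4·n: E = (3.147, 7.788), T = (-3.147, -7.788). Equal radii place W and F the same way about M: W = M + 8.4·n = (28.09, -2.289), F = M − 8.4·n = (21.79, -17.87). Then |RF| = |F − R| = 28.18.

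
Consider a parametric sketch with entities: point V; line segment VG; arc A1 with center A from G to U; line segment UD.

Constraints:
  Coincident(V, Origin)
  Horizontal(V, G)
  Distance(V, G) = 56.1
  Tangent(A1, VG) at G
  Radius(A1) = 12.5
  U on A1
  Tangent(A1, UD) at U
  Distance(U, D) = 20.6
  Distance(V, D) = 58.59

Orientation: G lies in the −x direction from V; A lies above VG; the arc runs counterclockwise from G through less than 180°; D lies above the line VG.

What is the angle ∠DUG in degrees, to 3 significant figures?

130°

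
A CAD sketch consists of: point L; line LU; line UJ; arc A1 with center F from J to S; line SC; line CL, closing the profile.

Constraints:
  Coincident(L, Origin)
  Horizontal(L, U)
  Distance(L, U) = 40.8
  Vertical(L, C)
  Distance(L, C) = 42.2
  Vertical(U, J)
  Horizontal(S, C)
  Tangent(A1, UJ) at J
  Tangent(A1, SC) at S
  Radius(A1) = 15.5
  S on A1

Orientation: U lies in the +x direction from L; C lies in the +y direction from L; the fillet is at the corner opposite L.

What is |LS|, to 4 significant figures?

49.20

The virtual corner opposite L is at (40.80, 42.20). A1 meets UJ tangentially, so FJ is at right angles to UJ and the tangent condition forces FS to be normal to SC, with radius 15.5, so the center F sits 15.5 in from both sides at F = (25.30, 26.70). That places the tangent points at J = (40.80, 26.70) on UJ and S = (25.30, 42.20) on SC. Then |LS| = |S − L| = 49.20.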